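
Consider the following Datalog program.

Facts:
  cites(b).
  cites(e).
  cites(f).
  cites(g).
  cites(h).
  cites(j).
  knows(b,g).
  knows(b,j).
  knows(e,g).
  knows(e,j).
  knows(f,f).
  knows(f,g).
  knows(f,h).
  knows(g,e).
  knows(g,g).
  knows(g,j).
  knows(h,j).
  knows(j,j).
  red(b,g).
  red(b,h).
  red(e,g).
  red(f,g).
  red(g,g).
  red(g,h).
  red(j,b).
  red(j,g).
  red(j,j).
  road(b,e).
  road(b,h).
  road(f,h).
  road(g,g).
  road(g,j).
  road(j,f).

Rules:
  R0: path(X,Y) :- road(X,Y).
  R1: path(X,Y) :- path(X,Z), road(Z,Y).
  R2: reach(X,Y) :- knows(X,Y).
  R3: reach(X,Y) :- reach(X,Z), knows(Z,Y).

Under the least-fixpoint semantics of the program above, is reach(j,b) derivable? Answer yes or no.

no

round 1: derive reach(b,g) via R2 from knows(b,g)
round 1: derive reach(b,j) via R2 from knows(b,j)
round 1: derive reach(e,g) via R2 from knows(e,g)
round 1: derive reach(e,j) via R2 from knows(e,j)
round 1: derive reach(f,f) via R2 from knows(f,f)
round 1: derive reach(f,g) via R2 from knows(f,g)
round 1: derive reach(f,h) via R2 from knows(f,h)
round 1: derive reach(g,e) via R2 from knows(g,e)
round 1: derive reach(g,g) via R2 from knows(g,g)
round 1: derive reach(g,j) via R2 from knows(g,j)
round 1: derive reach(h,j) via R2 from knows(h,j)
round 1: derive reach(j,j) via R2 from knows(j,j)
round 2: derive reach(b,e) via R3 from reach(b,g), knows(g,e)
round 2: derive reach(e,e) via R3 from reach(e,g), knows(g,e)
round 2: derive reach(f,e) via R3 from reach(f,g), knows(g,e)
round 2: derive reach(f,j) via R3 from reach(f,g), knows(g,j)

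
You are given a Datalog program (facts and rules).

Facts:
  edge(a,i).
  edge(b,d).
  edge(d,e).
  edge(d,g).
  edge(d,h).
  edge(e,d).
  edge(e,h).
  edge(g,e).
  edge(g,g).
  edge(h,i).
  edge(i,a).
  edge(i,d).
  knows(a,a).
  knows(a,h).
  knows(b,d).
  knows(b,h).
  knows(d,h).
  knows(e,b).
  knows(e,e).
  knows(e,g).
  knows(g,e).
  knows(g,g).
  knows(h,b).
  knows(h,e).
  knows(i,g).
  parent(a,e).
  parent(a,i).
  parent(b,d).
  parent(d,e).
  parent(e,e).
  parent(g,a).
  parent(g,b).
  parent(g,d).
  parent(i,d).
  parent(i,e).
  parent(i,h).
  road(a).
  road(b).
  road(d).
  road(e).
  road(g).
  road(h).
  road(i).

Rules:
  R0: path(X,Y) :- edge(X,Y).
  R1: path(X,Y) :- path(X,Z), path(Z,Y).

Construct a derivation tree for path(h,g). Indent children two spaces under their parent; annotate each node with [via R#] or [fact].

path(h,g)  [via R1]
  path(h,d)  [via R1]
    path(h,i)  [via R0]
      edge(h,i)  [fact]
    path(i,d)  [via R0]
      edge(i,d)  [fact]
  path(d,g)  [via R0]
    edge(d,g)  [fact]

round 1: derive path(a,i) via R0 from edge(a,i)
round 1: derive path(b,d) via R0 from edge(b,d)
round 1: derive path(d,e) via R0 from edge(d,e)
round 1: derive path(d,g) via R0 from edge(d,g)
round 1: derive path(d,h) via R0 from edge(d,h)
round 1: derive path(e,d) via R0 from edge(e,d)
round 1: derive path(e,h) via R0 from edge(e,h)
round 1: derive path(g,e) via R0 from edge(g,e)
round 1: derive path(g,g) via R0 from edge(g,g)
round 1: derive path(h,i) via R0 from edge(h,i)
round 1: derive path(i,a) via R0 from edge(i,a)
round 1: derive path(i,d) via R0 from edge(i,d)
round 2: derive path(a,a) via R1 from path(a,i), path(i,a)
round 2: derive path(a,d) via R1 from path(a,i), path(i,d)
round 2: derive path(b,e) via R1 from path(b,d), path(d,e)
round 2: derive path(b,g) via R1 from path(b,d), path(d,g)
round 2: derive path(b,h) via R1 from path(b,d), path(d,h)
round 2: derive path(d,d) via R1 from path(d,e), path(e,d)
round 2: derive path(d,i) via R1 from path(d,h), path(h,i)
round 2: derive path(e,e) via R1 from path(e,d), path(d,e)
round 2: derive path(e,g) via R1 from path(e,d), path(d,g)
round 2: derive path(e,i) via R1 from path(e,h), path(h,i)
round 2: derive path(g,d) via R1 from path(g,e), path(e,d)
round 2: derive path(g,h) via R1 from path(g,e), path(e,h)
round 2: derive path(h,a) via R1 from path(h,i), path(i,a)
round 2: derive path(h,d) via R1 from path(h,i), path(i,d)
round 2: derive path(i,e) via R1 from path(i,d), path(d,e)
round 2: derive path(i,g) via R1 from path(i,d), path(d,g)
round 2: derive path(i,h) via R1 from path(i,d), path(d,h)
round 2: derive path(i,i) via R1 from path(i,a), path(a,i)
round 3: derive path(a,e) via R1 from path(a,d), path(d,e)
round 3: derive path(a,g) via R1 from path(a,d), path(d,g)
round 3: derive path(a,h) via R1 from path(a,d), path(d,h)
round 3: derive path(b,a) via R1 from path(b,h), path(h,a)
round 3: derive path(b,i) via R1 from path(b,d), path(d,i)
round 3: derive path(d,a) via R1 from path(d,h), path(h,a)
round 3: derive path(e,a) via R1 from path(e,h), path(h,a)
round 3: derive path(g,a) via R1 from path(g,h), path(h,a)
round 3: derive path(g,i) via R1 from path(g,d), path(d,i)
round 3: derive path(h,e) via R1 from path(h,d), path(d,e)
round 3: derive path(h,g) via R1 from path(h,d), path(d,g)
round 3: derive path(h,h) via R1 from path(h,d), path(d,h)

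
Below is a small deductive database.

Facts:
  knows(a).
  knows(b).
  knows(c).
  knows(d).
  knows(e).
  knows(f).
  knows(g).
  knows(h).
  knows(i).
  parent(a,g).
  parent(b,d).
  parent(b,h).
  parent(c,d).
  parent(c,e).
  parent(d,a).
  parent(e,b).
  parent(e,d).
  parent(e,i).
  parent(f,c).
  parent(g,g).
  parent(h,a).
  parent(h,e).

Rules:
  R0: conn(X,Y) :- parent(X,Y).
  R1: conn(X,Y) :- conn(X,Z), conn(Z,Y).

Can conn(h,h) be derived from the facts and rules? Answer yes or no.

round 1: derive conn(a,g) via R0 from parent(a,g)
round 1: derive conn(b,d) via R0 from parent(b,d)
round 1: derive conn(b,h) via R0 from parent(b,h)
round 1: derive conn(c,d) via R0 from parent(c,d)
round 1: derive conn(c,e) via R0 from parent(c,e)
round 1: derive conn(d,a) via R0 from parent(d,a)
round 1: derive conn(e,b) via R0 from parent(e,b)
round 1: derive conn(e,d) via R0 from parent(e,d)
round 1: derive conn(e,i) via R0 from parent(e,i)
round 1: derive conn(f,c) via R0 from parent(f,c)
round 1: derive conn(g,g) via R0 from parent(g,g)
round 1: derive conn(h,a) via R0 from parent(h,a)
round 1: derive conn(h,e) via R0 from parent(h,e)
round 2: derive conn(b,a) via R1 from conn(b,d), conn(d,a)
round 2: derive conn(b,e) via R1 from conn(b,h), conn(h,e)
round 2: derive conn(c,a) via R1 from conn(c,d), conn(d,a)
round 2: derive conn(c,b) via R1 from conn(c,e), conn(e,b)
round 2: derive conn(c,i) via R1 from conn(c,e), conn(e,i)
round 2: derive conn(d,g) via R1 from conn(d,a), conn(a,g)
round 2: derive conn(e,a) via R1 from conn(e,d), conn(d,a)
round 2: derive conn(e,h) via R1 from conn(e,b), conn(b,h)
round 2: derive conn(f,d) via R1 from conn(f,c), conn(c,d)
round 2: derive conn(f,e) via R1 from conn(f,c), conn(c,e)
round 2: derive conn(h,b) via R1 from conn(h,e), conn(e,b)
round 2: derive conn(h,d) via R1 from conn(h,e), conn(e,d)
round 2: derive conn(h,g) via R1 from conn(h,a), conn(a,g)
round 2: derive conn(h,i) via R1 from conn(h,e), conn(e,i)
round 3: derive conn(b,b) via R1 from conn(b,e), conn(e,b)
round 3: derive conn(b,g) via R1 from conn(b,a), conn(a,g)
round 3: derive conn(b,i) via R1 from conn(b,e), conn(e,i)
round 3: derive conn(c,g) via R1 from conn(c,a), conn(a,g)
round 3: derive conn(c,h) via R1 from conn(c,b), conn(b,h)
round 3: derive conn(e,e) via R1 from conn(e,b), conn(b,e)
round 3: derive conn(e,g) via R1 from conn(e,a), conn(a,g)
round 3: derive conn(f,a) via R1 from conn(f,c), conn(c,a)
round 3: derive conn(f,b) via R1 from conn(f,c), conn(c,b)
round 3: derive conn(f,g) via R1 from conn(f,d), conn(d,g)
round 3: derive conn(f,h) via R1 from conn(f,e), conn(e,h)
round 3: derive conn(f,i) via R1 from conn(f,c), conn(c,i)
round 3: derive conn(h,h) via R1 from conn(h,b), conn(b,h)

yes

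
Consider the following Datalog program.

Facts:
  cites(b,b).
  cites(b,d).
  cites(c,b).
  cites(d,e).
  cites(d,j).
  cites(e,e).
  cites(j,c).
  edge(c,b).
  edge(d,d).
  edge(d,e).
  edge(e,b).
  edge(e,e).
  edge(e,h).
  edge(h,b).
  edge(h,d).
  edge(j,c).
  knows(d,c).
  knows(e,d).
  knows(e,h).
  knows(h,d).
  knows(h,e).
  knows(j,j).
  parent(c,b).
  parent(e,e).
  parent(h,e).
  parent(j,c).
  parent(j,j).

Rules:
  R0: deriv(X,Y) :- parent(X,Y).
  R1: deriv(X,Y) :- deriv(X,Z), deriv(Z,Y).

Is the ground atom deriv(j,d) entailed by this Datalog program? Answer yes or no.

no

round 1: derive deriv(c,b) via R0 from parent(c,b)
round 1: derive deriv(e,e) via R0 from parent(e,e)
round 1: derive deriv(h,e) via R0 from parent(h,e)
round 1: derive deriv(j,c) via R0 from parent(j,c)
round 1: derive deriv(j,j) via R0 from parent(j,j)
round 2: derive deriv(j,b) via R1 from deriv(j,c), deriv(c,b)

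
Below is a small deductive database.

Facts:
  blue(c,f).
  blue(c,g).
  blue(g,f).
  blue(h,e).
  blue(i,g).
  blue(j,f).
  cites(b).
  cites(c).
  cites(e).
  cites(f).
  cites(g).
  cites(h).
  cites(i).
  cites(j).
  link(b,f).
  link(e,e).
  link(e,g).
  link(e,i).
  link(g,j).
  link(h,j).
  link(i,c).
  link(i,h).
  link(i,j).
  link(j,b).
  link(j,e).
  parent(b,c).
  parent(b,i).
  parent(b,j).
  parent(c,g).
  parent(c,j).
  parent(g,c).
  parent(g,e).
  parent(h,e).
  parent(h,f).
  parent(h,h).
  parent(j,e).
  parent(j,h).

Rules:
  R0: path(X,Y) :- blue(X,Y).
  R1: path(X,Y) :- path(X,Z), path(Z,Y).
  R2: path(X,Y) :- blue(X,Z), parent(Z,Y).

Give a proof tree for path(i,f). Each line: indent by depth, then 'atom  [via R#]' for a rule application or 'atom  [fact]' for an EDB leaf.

path(i,f)  [via R1]
  path(i,c)  [via R2]
    blue(i,g)  [fact]
    parent(g,c)  [fact]
  path(c,f)  [via R0]
    blue(c,f)  [fact]

round 1: derive path(c,f) via R0 from blue(c,f)
round 1: derive path(c,g) via R0 from blue(c,g)
round 1: derive path(g,f) via R0 from blue(g,f)
round 1: derive path(h,e) via R0 from blue(h,e)
round 1: derive path(i,g) via R0 from blue(i,g)
round 1: derive path(j,f) via R0 from blue(j,f)
round 1: derive path(c,c) via R2 from blue(c,g), parent(g,c)
round 1: derive path(c,e) via R2 from blue(c,g), parent(g,e)
round 1: derive path(i,c) via R2 from blue(i,g), parent(g,c)
round 1: derive path(i,e) via R2 from blue(i,g), parent(g,e)
round 2: derive path(i,f) via R1 from path(i,c), path(c,f)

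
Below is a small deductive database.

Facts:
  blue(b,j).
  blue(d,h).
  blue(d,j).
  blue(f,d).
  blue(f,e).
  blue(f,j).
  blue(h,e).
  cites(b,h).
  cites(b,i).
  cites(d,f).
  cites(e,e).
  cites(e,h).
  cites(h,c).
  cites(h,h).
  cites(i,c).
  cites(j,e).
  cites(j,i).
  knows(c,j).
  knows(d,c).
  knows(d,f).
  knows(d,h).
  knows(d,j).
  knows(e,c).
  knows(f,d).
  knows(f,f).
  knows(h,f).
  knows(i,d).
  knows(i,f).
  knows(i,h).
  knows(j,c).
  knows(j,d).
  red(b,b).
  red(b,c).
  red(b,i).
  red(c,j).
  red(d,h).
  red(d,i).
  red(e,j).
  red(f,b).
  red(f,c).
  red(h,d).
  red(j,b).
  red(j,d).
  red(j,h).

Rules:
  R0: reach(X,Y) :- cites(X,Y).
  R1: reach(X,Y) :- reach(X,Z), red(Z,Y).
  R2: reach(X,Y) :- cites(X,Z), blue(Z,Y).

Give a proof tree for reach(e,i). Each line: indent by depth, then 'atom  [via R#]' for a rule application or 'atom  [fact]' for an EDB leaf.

round 1: derive reach(b,h) via R0 from cites(b,h)
round 1: derive reach(b,i) via R0 from cites(b,i)
round 1: derive reach(d,f) via R0 from cites(d,f)
round 1: derive reach(e,e) via R0 from cites(e,e)
round 1: derive reach(e,h) via R0 from cites(e,h)
round 1: derive reach(h,c) via R0 from cites(h,c)
round 1: derive reach(h,h) via R0 from cites(h,h)
round 1: derive reach(i,c) via R0 from cites(i,c)
round 1: derive reach(j,e) via R0 from cites(j,e)
round 1: derive reach(j,i) via R0 from cites(j,i)
round 1: derive reach(b,e) via R2 from cites(b,h), blue(h,e)
round 1: derive reach(d,d) via R2 from cites(d,f), blue(f,d)
round 1: derive reach(d,e) via R2 from cites(d,f), blue(f,e)
round 1: derive reach(d,j) via R2 from cites(d,f), blue(f,j)
round 1: derive reach(h,e) via R2 from cites(h,h), blue(h,e)
round 2: derive reach(b,d) via R1 from reach(b,h), red(h,d)
round 2: derive reach(b,j) via R1 from reach(b,e), red(e,j)
round 2: derive reach(d,b) via R1 from reach(d,f), red(f,b)
round 2: derive reach(d,c) via R1 from reach(d,f), red(f,c)
round 2: derive reach(d,h) via R1 from reach(d,d), red(d,h)
round 2: derive reach(d,i) via R1 from reach(d,d), red(d,i)
round 2: derive reach(e,d) via R1 from reach(e,h), red(h,d)
round 2: derive reach(e,j) via R1 from reach(e,e), red(e,j)
round 2: derive reach(h,d) via R1 from reach(h,h), red(h,d)
round 2: derive reach(h,j) via R1 from reach(h,c), red(c,j)
round 2: derive reach(i,j) via R1 from reach(i,c), red(c,j)
round 2: derive reach(j,j) via R1 from reach(j,e), red(e,j)
round 3: derive reach(b,b) via R1 from reach(b,j), red(j,b)
round 3: derive reach(e,b) via R1 from reach(e,j), red(j,b)
round 3: derive reach(e,i) via R1 from reach(e,d), red(d,i)
round 3: derive reach(h,b) via R1 from reach(h,j), red(j,b)
round 3: derive reach(h,i) via R1 from reach(h,d), red(d,i)
round 3: derive reach(i,b) via R1 from reach(i,j), red(j,b)
round 3: derive reach(i,d) via R1 from reach(i,j), red(j,d)
round 3: derive reach(i,h) via R1 from reach(i,j), red(j,h)
round 3: derive reach(j,b) via R1 from reach(j,j), red(j,b)
round 3: derive reach(j,d) via R1 from reach(j,j), red(j,d)
round 3: derive reach(j,h) via R1 from reach(j,j), red(j,h)
round 4: derive reach(b,c) via R1 from reach(b,b), red(b,c)
round 4: derive reach(e,c) via R1 from reach(e,b), red(b,c)
round 4: derive reach(i,i) via R1 from reach(i,b), red(b,i)
round 4: derive reach(j,c) via R1 from reach(j,b), red(b,c)

reach(e,i)  [via R1]
  reach(e,d)  [via R1]
    reach(e,h)  [via R0]
      cites(e,h)  [fact]
    red(h,d)  [fact]
  red(d,i)  [fact]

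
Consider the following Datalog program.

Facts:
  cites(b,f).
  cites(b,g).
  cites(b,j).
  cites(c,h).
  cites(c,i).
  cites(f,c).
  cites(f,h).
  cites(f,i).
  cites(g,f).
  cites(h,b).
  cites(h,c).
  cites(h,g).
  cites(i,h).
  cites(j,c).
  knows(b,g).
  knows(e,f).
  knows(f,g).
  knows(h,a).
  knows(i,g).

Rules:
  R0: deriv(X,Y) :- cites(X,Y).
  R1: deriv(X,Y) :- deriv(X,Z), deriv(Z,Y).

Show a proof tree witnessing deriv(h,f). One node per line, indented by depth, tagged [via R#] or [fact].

round 1: derive deriv(b,f) via R0 from cites(b,f)
round 1: derive deriv(b,g) via R0 from cites(b,g)
round 1: derive deriv(b,j) via R0 from cites(b,j)
round 1: derive deriv(c,h) via R0 from cites(c,h)
round 1: derive deriv(c,i) via R0 from cites(c,i)
round 1: derive deriv(f,c) via R0 from cites(f,c)
round 1: derive deriv(f,h) via R0 from cites(f,h)
round 1: derive deriv(f,i) via R0 from cites(f,i)
round 1: derive deriv(g,f) via R0 from cites(g,f)
round 1: derive deriv(h,b) via R0 from cites(h,b)
round 1: derive deriv(h,c) via R0 from cites(h,c)
round 1: derive deriv(h,g) via R0 from cites(h,g)
round 1: derive deriv(i,h) via R0 from cites(i,h)
round 1: derive deriv(j,c) via R0 from cites(j,c)
round 2: derive deriv(b,c) via R1 from deriv(b,f), deriv(f,c)
round 2: derive deriv(b,h) via R1 from deriv(b,f), deriv(f,h)
round 2: derive deriv(b,i) via R1 from deriv(b,f), deriv(f,i)
round 2: derive deriv(c,b) via R1 from deriv(c,h), deriv(h,b)
round 2: derive deriv(c,c) via R1 from deriv(c,h), deriv(h,c)
round 2: derive deriv(c,g) via R1 from deriv(c,h), deriv(h,g)
round 2: derive deriv(f,b) via R1 from deriv(f,h), deriv(h,b)
round 2: derive deriv(f,g) via R1 from deriv(f,h), deriv(h,g)
round 2: derive deriv(g,c) via R1 from deriv(g,f), deriv(f,c)
round 2: derive deriv(g,h) via R1 from deriv(g,f), deriv(f,h)
round 2: derive deriv(g,i) via R1 from deriv(g,f), deriv(f,i)
round 2: derive deriv(h,f) via R1 from deriv(h,b), deriv(b,f)
round 2: derive deriv(h,h) via R1 from deriv(h,c), deriv(c,h)
round 2: derive deriv(h,i) via R1 from deriv(h,c), deriv(c,i)
round 2: derive deriv(h,j) via R1 from deriv(h,b), deriv(b,j)
round 2: derive deriv(i,b) via R1 from deriv(i,h), deriv(h,b)
round 2: derive deriv(i,c) via R1 from deriv(i,h), deriv(h,c)
round 2: derive deriv(i,g) via R1 from deriv(i,h), deriv(h,g)
round 2: derive deriv(j,h) via R1 from deriv(j,c), deriv(c,h)
round 2: derive deriv(j,i) via R1 from deriv(j,c), deriv(c,i)
round 3: derive deriv(b,b) via R1 from deriv(b,c), deriv(c,b)
round 3: derive deriv(c,f) via R1 from deriv(c,b), deriv(b,f)
round 3: derive deriv(c,j) via R1 from deriv(c,b), deriv(b,j)
round 3: derive deriv(f,f) via R1 from deriv(f,b), deriv(b,f)
round 3: derive deriv(f,j) via R1 from deriv(f,b), deriv(b,j)
round 3: derive deriv(g,b) via R1 from deriv(g,c), deriv(c,b)
round 3: derive deriv(g,g) via R1 from deriv(g,c), deriv(c,g)
round 3: derive deriv(g,j) via R1 from deriv(g,h), deriv(h,j)
round 3: derive deriv(i,f) via R1 from deriv(i,b), deriv(b,f)
round 3: derive deriv(i,i) via R1 from deriv(i,b), deriv(b,i)
round 3: derive deriv(i,j) via R1 from deriv(i,b), deriv(b,j)
round 3: derive deriv(j,b) via R1 from deriv(j,c), deriv(c,b)
round 3: derive deriv(j,f) via R1 from deriv(j,h), deriv(h,f)
round 3: derive deriv(j,g) via R1 from deriv(j,c), deriv(c,g)
round 3: derive deriv(j,j) via R1 from deriv(j,h), deriv(h,j)

deriv(h,f)  [via R1]
  deriv(h,b)  [via R0]
    cites(h,b)  [fact]
  deriv(b,f)  [via R0]
    cites(b,f)  [fact]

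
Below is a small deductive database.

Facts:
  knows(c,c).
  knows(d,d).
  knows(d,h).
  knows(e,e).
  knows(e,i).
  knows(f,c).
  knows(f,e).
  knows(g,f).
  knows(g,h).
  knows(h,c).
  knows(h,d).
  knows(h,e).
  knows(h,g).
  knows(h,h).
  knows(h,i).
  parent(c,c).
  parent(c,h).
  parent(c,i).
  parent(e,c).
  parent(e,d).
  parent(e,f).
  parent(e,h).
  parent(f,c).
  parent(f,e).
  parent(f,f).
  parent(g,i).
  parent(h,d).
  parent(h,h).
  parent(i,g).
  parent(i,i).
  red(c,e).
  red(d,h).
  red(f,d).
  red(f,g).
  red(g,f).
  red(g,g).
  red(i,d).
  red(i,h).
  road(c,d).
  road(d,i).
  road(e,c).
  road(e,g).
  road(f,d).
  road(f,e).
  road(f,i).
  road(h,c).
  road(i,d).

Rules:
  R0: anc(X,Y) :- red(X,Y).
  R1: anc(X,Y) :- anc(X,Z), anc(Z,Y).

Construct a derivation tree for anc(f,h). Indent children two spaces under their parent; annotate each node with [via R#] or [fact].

round 1: derive anc(c,e) via R0 from red(c,e)
round 1: derive anc(d,h) via R0 from red(d,h)
round 1: derive anc(f,d) via R0 from red(f,d)
round 1: derive anc(f,g) via R0 from red(f,g)
round 1: derive anc(g,f) via R0 from red(g,f)
round 1: derive anc(g,g) via R0 from red(g,g)
round 1: derive anc(i,d) via R0 from red(i,d)
round 1: derive anc(i,h) via R0 from red(i,h)
round 2: derive anc(f,f) via R1 from anc(f,g), anc(g,f)
round 2: derive anc(f,h) via R1 from anc(f,d), anc(d,h)
round 2: derive anc(g,d) via R1 from anc(g,f), anc(f,d)
round 3: derive anc(g,h) via R1 from anc(g,d), anc(d,h)

anc(f,h)  [via R1]
  anc(f,d)  [via R0]
    red(f,d)  [fact]
  anc(d,h)  [via R0]
    red(d,h)  [fact]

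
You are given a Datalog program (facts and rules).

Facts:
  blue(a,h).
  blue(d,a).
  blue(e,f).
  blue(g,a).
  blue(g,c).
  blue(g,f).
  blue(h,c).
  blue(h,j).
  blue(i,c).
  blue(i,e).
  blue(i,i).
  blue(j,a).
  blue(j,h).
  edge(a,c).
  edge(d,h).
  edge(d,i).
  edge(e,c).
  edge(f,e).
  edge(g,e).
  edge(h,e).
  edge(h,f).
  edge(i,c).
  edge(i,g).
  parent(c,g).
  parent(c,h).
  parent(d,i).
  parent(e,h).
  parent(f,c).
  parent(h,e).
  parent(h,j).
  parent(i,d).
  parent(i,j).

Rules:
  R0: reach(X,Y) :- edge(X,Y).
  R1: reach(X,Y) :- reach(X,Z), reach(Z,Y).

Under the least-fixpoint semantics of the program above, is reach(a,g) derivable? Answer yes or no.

round 1: derive reach(a,c) via R0 from edge(a,c)
round 1: derive reach(d,h) via R0 from edge(d,h)
round 1: derive reach(d,i) via R0 from edge(d,i)
round 1: derive reach(e,c) via R0 from edge(e,c)
round 1: derive reach(f,e) via R0 from edge(f,e)
round 1: derive reach(g,e) via R0 from edge(g,e)
round 1: derive reach(h,e) via R0 from edge(h,e)
round 1: derive reach(h,f) via R0 from edge(h,f)
round 1: derive reach(i,c) via R0 from edge(i,c)
round 1: derive reach(i,g) via R0 from edge(i,g)
round 2: derive reach(d,c) via R1 from reach(d,i), reach(i,c)
round 2: derive reach(d,e) via R1 from reach(d,h), reach(h,e)
round 2: derive reach(d,f) via R1 from reach(d,h), reach(h,f)
round 2: derive reach(d,g) via R1 from reach(d,i), reach(i,g)
round 2: derive reach(f,c) via R1 from reach(f,e), reach(e,c)
round 2: derive reach(g,c) via R1 from reach(g,e), reach(e,c)
round 2: derive reach(h,c) via R1 from reach(h,e), reach(e,c)
round 2: derive reach(i,e) via R1 from reach(i,g), reach(g,e)

no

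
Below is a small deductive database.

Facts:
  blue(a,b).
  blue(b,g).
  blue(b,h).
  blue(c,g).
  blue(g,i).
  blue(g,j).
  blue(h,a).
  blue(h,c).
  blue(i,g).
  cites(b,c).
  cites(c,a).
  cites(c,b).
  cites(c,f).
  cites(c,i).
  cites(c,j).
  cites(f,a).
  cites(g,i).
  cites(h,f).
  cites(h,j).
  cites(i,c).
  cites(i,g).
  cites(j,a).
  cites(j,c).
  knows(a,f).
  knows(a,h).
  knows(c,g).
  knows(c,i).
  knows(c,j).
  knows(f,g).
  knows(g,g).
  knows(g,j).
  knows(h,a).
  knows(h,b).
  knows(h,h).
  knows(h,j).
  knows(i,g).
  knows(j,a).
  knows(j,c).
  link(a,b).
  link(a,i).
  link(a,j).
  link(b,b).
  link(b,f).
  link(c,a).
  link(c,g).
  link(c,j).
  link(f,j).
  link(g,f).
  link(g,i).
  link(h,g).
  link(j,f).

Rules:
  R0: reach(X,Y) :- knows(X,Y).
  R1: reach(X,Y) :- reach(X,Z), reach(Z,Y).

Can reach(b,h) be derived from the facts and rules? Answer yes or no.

round 1: derive reach(a,f) via R0 from knows(a,f)
round 1: derive reach(a,h) via R0 from knows(a,h)
round 1: derive reach(c,g) via R0 from knows(c,g)
round 1: derive reach(c,i) via R0 from knows(c,i)
round 1: derive reach(c,j) via R0 from knows(c,j)
round 1: derive reach(f,g) via R0 from knows(f,g)
round 1: derive reach(g,g) via R0 from knows(g,g)
round 1: derive reach(g,j) via R0 from knows(g,j)
round 1: derive reach(h,a) via R0 from knows(h,a)
round 1: derive reach(h,b) via R0 from knows(h,b)
round 1: derive reach(h,h) via R0 from knows(h,h)
round 1: derive reach(h,j) via R0 from knows(h,j)
round 1: derive reach(i,g) via R0 from knows(i,g)
round 1: derive reach(j,a) via R0 from knows(j,a)
round 1: derive reach(j,c) via R0 from knows(j,c)
round 2: derive reach(a,a) via R1 from reach(a,h), reach(h,a)
round 2: derive reach(a,b) via R1 from reach(a,h), reach(h,b)
round 2: derive reach(a,g) via R1 from reach(a,f), reach(f,g)
round 2: derive reach(a,j) via R1 from reach(a,h), reach(h,j)
round 2: derive reach(c,a) via R1 from reach(c,j), reach(j,a)
round 2: derive reach(c,c) via R1 from reach(c,j), reach(j,c)
round 2: derive reach(f,j) via R1 from reach(f,g), reach(g,j)
round 2: derive reach(g,a) via R1 from reach(g,j), reach(j,a)
round 2: derive reach(g,c) via R1 from reach(g,j), reach(j,c)
round 2: derive reach(h,c) via R1 from reach(h,j), reach(j,c)
round 2: derive reach(h,f) via R1 from reach(h,a), reach(a,f)
round 2: derive reach(i,j) via R1 from reach(i,g), reach(g,j)
round 2: derive reach(j,f) via R1 from reach(j,a), reach(a,f)
round 2: derive reach(j,g) via R1 from reach(j,c), reach(c,g)
round 2: derive reach(j,h) via R1 from reach(j,a), reach(a,h)
round 2: derive reach(j,i) via R1 from reach(j,c), reach(c,i)
round 2: derive reach(j,j) via R1 from reach(j,c), reach(c,j)
round 3: derive reach(a,c) via R1 from reach(a,g), reach(g,c)
round 3: derive reach(a,i) via R1 from reach(a,j), reach(j,i)
round 3: derive reach(c,b) via R1 from reach(c,a), reach(a,b)
round 3: derive reach(c,f) via R1 from reach(c,a), reach(a,f)
round 3: derive reach(c,h) via R1 from reach(c,a), reach(a,h)
round 3: derive reach(f,a) via R1 from reach(f,g), reach(g,a)
round 3: derive reach(f,c) via R1 from reach(f,g), reach(g,c)
round 3: derive reach(f,f) via R1 from reach(f,j), reach(j,f)
round 3: derive reach(f,h) via R1 from reach(f,j), reach(j,h)
round 3: derive reach(f,i) via R1 from reach(f,j), reach(j,i)
round 3: derive reach(g,b) via R1 from reach(g,a), reach(a,b)
round 3: derive reach(g,f) via R1 from reach(g,a), reach(a,f)
round 3: derive reach(g,h) via R1 from reach(g,a), reach(a,h)
round 3: derive reach(g,i) via R1 from reach(g,c), reach(c,i)
round 3: derive reach(h,g) via R1 from reach(h,a), reach(a,g)
round 3: derive reach(h,i) via R1 from reach(h,c), reach(c,i)
round 3: derive reach(i,a) via R1 from reach(i,g), reach(g,a)
round 3: derive reach(i,c) via R1 from reach(i,g), reach(g,c)
round 3: derive reach(i,f) via R1 from reach(i,j), reach(j,f)
round 3: derive reach(i,h) via R1 from reach(i,j), reach(j,h)
round 3: derive reach(i,i) via R1 from reach(i,j), reach(j,i)
round 3: derive reach(j,b) via R1 from reach(j,a), reach(a,b)
round 4: derive reach(f,b) via R1 from reach(f,a), reach(a,b)
round 4: derive reach(i,b) via R1 from reach(i,a), reach(a,b)

no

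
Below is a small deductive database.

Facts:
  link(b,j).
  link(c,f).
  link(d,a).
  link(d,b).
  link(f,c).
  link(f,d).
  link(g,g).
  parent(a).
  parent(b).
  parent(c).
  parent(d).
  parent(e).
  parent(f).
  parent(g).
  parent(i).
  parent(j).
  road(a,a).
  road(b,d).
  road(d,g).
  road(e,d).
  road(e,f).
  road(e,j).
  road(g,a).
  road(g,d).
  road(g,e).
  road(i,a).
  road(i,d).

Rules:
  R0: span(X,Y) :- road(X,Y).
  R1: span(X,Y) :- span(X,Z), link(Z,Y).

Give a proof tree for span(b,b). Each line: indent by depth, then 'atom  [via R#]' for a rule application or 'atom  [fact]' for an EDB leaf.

span(b,b)  [via R1]
  span(b,d)  [via R0]
    road(b,d)  [fact]
  link(d,b)  [fact]

round 1: derive span(a,a) via R0 from road(a,a)
round 1: derive span(b,d) via R0 from road(b,d)
round 1: derive span(d,g) via R0 from road(d,g)
round 1: derive span(e,d) via R0 from road(e,d)
round 1: derive span(e,f) via R0 from road(e,f)
round 1: derive span(e,j) via R0 from road(e,j)
round 1: derive span(g,a) via R0 from road(g,a)
round 1: derive span(g,d) via R0 from road(g,d)
round 1: derive span(g,e) via R0 from road(g,e)
round 1: derive span(i,a) via R0 from road(i,a)
round 1: derive span(i,d) via R0 from road(i,d)
round 2: derive span(b,a) via R1 from span(b,d), link(d,a)
round 2: derive span(b,b) via R1 from span(b,d), link(d,b)
round 2: derive span(e,a) via R1 from span(e,d), link(d,a)
round 2: derive span(e,b) via R1 from span(e,d), link(d,b)
round 2: derive span(e,c) via R1 from span(e,f), link(f,c)
round 2: derive span(g,b) via R1 from span(g,d), link(d,b)
round 2: derive span(i,b) via R1 from span(i,d), link(d,b)
round 3: derive span(b,j) via R1 from span(b,b), link(b,j)
round 3: derive span(g,j) via R1 from span(g,b), link(b,j)
round 3: derive span(i,j) via R1 from span(i,b), link(b,j)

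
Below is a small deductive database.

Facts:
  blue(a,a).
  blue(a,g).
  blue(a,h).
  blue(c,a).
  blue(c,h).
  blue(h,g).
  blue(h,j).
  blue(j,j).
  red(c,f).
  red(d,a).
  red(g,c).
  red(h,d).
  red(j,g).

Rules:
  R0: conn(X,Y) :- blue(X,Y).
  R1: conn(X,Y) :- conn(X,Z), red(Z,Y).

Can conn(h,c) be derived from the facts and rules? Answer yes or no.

yes

round 1: derive conn(a,a) via R0 from blue(a,a)
round 1: derive conn(a,g) via R0 from blue(a,g)
round 1: derive conn(a,h) via R0 from blue(a,h)
round 1: derive conn(c,a) via R0 from blue(c,a)
round 1: derive conn(c,h) via R0 from blue(c,h)
round 1: derive conn(h,g) via R0 from blue(h,g)
round 1: derive conn(h,j) via R0 from blue(h,j)
round 1: derive conn(j,j) via R0 from blue(j,j)
round 2: derive conn(a,c) via R1 from conn(a,g), red(g,c)
round 2: derive conn(a,d) via R1 from conn(a,h), red(h,d)
round 2: derive conn(c,d) via R1 from conn(c,h), red(h,d)
round 2: derive conn(h,c) via R1 from conn(h,g), red(g,c)
round 2: derive conn(j,g) via R1 from conn(j,j), red(j,g)
round 3: derive conn(a,f) via R1 from conn(a,c), red(c,f)
round 3: derive conn(h,f) via R1 from conn(h,c), red(c,f)
round 3: derive conn(j,c) via R1 from conn(j,g), red(g,c)
round 4: derive conn(j,f) via R1 from conn(j,c), red(c,f)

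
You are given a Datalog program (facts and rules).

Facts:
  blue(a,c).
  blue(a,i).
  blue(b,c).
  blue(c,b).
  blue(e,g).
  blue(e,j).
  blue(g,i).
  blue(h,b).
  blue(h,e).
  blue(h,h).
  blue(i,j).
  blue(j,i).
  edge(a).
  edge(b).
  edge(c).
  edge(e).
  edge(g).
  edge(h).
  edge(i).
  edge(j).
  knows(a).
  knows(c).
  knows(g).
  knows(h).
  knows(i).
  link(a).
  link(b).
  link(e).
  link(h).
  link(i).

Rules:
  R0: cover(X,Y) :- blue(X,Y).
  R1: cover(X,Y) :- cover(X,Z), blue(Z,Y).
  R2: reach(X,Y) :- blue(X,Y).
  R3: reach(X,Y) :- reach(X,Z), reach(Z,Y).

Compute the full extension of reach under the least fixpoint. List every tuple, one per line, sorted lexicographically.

reach(a,b)
reach(a,c)
reach(a,i)
reach(a,j)
reach(b,b)
reach(b,c)
reach(c,b)
reach(c,c)
reach(e,g)
reach(e,i)
reach(e,j)
reach(g,i)
reach(g,j)
reach(h,b)
reach(h,c)
reach(h,e)
reach(h,g)
reach(h,h)
reach(h,i)
reach(h,j)
reach(i,i)
reach(i,j)
reach(j,i)
reach(j,j)

round 1: derive reach(a,c) via R2 from blue(a,c)
round 1: derive reach(a,i) via R2 from blue(a,i)
round 1: derive reach(b,c) via R2 from blue(b,c)
round 1: derive reach(c,b) via R2 from blue(c,b)
round 1: derive reach(e,g) via R2 from blue(e,g)
round 1: derive reach(e,j) via R2 from blue(e,j)
round 1: derive reach(g,i) via R2 from blue(g,i)
round 1: derive reach(h,b) via R2 from blue(h,b)
round 1: derive reach(h,e) via R2 from blue(h,e)
round 1: derive reach(h,h) via R2 from blue(h,h)
round 1: derive reach(i,j) via R2 from blue(i,j)
round 1: derive reach(j,i) via R2 from blue(j,i)
round 2: derive reach(a,b) via R3 from reach(a,c), reach(c,b)
round 2: derive reach(a,j) via R3 from reach(a,i), reach(i,j)
round 2: derive reach(b,b) via R3 from reach(b,c), reach(c,b)
round 2: derive reach(c,c) via R3 from reach(c,b), reach(b,c)
round 2: derive reach(e,i) via R3 from reach(e,g), reach(g,i)
round 2: derive reach(g,j) via R3 from reach(g,i), reach(i,j)
round 2: derive reach(h,c) via R3 from reach(h,b), reach(b,c)
round 2: derive reach(h,g) via R3 from reach(h,e), reach(e,g)
round 2: derive reach(h,j) via R3 from reach(h,e), reach(e,j)
round 2: derive reach(i,i) via R3 from reach(i,j), reach(j,i)
round 2: derive reach(j,j) via R3 from reach(j,i), reach(i,j)
round 3: derive reach(h,i) via R3 from reach(h,e), reach(e,i)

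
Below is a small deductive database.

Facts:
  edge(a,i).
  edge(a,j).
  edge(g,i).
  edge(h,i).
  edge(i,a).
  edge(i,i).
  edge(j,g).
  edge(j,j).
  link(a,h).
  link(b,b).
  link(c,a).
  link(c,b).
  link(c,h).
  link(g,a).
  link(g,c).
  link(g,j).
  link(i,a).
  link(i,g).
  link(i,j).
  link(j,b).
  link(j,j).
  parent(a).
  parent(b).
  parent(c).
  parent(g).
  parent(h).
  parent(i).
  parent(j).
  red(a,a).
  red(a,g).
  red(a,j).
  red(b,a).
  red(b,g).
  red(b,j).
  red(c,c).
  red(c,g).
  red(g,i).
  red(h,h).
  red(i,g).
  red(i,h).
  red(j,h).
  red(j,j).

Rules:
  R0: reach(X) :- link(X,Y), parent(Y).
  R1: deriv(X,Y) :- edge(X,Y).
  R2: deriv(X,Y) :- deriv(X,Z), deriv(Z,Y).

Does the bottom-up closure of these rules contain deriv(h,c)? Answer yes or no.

no

round 1: derive deriv(a,i) via R1 from edge(a,i)
round 1: derive deriv(a,j) via R1 from edge(a,j)
round 1: derive deriv(g,i) via R1 from edge(g,i)
round 1: derive deriv(h,i) via R1 from edge(h,i)
round 1: derive deriv(i,a) via R1 from edge(i,a)
round 1: derive deriv(i,i) via R1 from edge(i,i)
round 1: derive deriv(j,g) via R1 from edge(j,g)
round 1: derive deriv(j,j) via R1 from edge(j,j)
round 2: derive deriv(a,a) via R2 from deriv(a,i), deriv(i,a)
round 2: derive deriv(a,g) via R2 from deriv(a,j), deriv(j,g)
round 2: derive deriv(g,a) via R2 from deriv(g,i), deriv(i,a)
round 2: derive deriv(h,a) via R2 from deriv(h,i), deriv(i,a)
round 2: derive deriv(i,j) via R2 from deriv(i,a), deriv(a,j)
round 2: derive deriv(j,i) via R2 from deriv(j,g), deriv(g,i)
round 3: derive deriv(g,g) via R2 from deriv(g,a), deriv(a,g)
round 3: derive deriv(g,j) via R2 from deriv(g,a), deriv(a,j)
round 3: derive deriv(h,g) via R2 from deriv(h,a), deriv(a,g)
round 3: derive deriv(h,j) via R2 from deriv(h,a), deriv(a,j)
round 3: derive deriv(i,g) via R2 from deriv(i,a), deriv(a,g)
round 3: derive deriv(j,a) via R2 from deriv(j,g), deriv(g,a)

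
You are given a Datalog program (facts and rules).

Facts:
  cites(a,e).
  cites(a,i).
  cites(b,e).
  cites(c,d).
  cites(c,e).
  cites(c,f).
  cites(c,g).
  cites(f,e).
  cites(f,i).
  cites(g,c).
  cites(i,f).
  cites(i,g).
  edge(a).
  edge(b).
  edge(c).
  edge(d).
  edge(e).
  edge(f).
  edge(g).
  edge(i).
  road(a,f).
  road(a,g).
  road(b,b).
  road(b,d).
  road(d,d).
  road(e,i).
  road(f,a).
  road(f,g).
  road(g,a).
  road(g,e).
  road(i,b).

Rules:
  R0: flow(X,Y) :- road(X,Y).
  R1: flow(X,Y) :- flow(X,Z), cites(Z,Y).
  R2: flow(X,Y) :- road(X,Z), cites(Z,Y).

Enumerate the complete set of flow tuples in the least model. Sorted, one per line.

flow(a,c)
flow(a,d)
flow(a,e)
flow(a,f)
flow(a,g)
flow(a,i)
flow(b,b)
flow(b,d)
flow(b,e)
flow(d,d)
flow(e,c)
flow(e,d)
flow(e,e)
flow(e,f)
flow(e,g)
flow(e,i)
flow(f,a)
flow(f,c)
flow(f,d)
flow(f,e)
flow(f,f)
flow(f,g)
flow(f,i)
flow(g,a)
flow(g,c)
flow(g,d)
flow(g,e)
flow(g,f)
flow(g,g)
flow(g,i)
flow(i,b)
flow(i,e)

round 1: derive flow(a,f) via R0 from road(a,f)
round 1: derive flow(a,g) via R0 from road(a,g)
round 1: derive flow(b,b) via R0 from road(b,b)
round 1: derive flow(b,d) via R0 from road(b,d)
round 1: derive flow(d,d) via R0 from road(d,d)
round 1: derive flow(e,i) via R0 from road(e,i)
round 1: derive flow(f,a) via R0 from road(f,a)
round 1: derive flow(f,g) via R0 from road(f,g)
round 1: derive flow(g,a) via R0 from road(g,a)
round 1: derive flow(g,e) via R0 from road(g,e)
round 1: derive flow(i,b) via R0 from road(i,b)
round 1: derive flow(a,c) via R2 from road(a,g), cites(g,c)
round 1: derive flow(a,e) via R2 from road(a,f), cites(f,e)
round 1: derive flow(a,i) via R2 from road(a,f), cites(f,i)
round 1: derive flow(b,e) via R2 from road(b,b), cites(b,e)
round 1: derive flow(e,f) via R2 from road(e,i), cites(i,f)
round 1: derive flow(e,g) via R2 from road(e,i), cites(i,g)
round 1: derive flow(f,c) via R2 from road(f,g), cites(g,c)
round 1: derive flow(f,e) via R2 from road(f,a), cites(a,e)
round 1: derive flow(f,i) via R2 from road(f,a), cites(a,i)
round 1: derive flow(g,i) via R2 from road(g,a), cites(a,i)
round 1: derive flow(i,e) via R2 from road(i,b), cites(b,e)
round 2: derive flow(a,d) via R1 from flow(a,c), cites(c,d)
round 2: derive flow(e,c) via R1 from flow(e,g), cites(g,c)
round 2: derive flow(e,e) via R1 from flow(e,f), cites(f,e)
round 2: derive flow(f,d) via R1 from flow(f,c), cites(c,d)
round 2: derive flow(f,f) via R1 from flow(f,c), cites(c,f)
round 2: derive flow(g,f) via R1 from flow(g,i), cites(i,f)
round 2: derive flow(g,g) via R1 from flow(g,i), cites(i,g)
round 3: derive flow(e,d) via R1 from flow(e,c), cites(c,d)
round 3: derive flow(g,c) via R1 from flow(g,g), cites(g,c)
round 4: derive flow(g,d) via R1 from flow(g,c), cites(c,d)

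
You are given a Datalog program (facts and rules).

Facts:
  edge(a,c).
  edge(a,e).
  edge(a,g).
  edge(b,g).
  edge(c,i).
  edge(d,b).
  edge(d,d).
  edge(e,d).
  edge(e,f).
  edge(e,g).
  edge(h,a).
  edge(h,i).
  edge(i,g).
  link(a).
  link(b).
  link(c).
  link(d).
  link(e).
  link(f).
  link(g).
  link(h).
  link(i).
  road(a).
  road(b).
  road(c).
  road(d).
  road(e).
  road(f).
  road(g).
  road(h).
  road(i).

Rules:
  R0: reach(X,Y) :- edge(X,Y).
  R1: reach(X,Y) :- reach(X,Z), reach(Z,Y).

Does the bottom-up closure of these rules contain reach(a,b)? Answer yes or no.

round 1: derive reach(a,c) via R0 from edge(a,c)
round 1: derive reach(a,e) via R0 from edge(a,e)
round 1: derive reach(a,g) via R0 from edge(a,g)
round 1: derive reach(b,g) via R0 from edge(b,g)
round 1: derive reach(c,i) via R0 from edge(c,i)
round 1: derive reach(d,b) via R0 from edge(d,b)
round 1: derive reach(d,d) via R0 from edge(d,d)
round 1: derive reach(e,d) via R0 from edge(e,d)
round 1: derive reach(e,f) via R0 from edge(e,f)
round 1: derive reach(e,g) via R0 from edge(e,g)
round 1: derive reach(h,a) via R0 from edge(h,a)
round 1: derive reach(h,i) via R0 from edge(h,i)
round 1: derive reach(i,g) via R0 from edge(i,g)
round 2: derive reach(a,d) via R1 from reach(a,e), reach(e,d)
round 2: derive reach(a,f) via R1 from reach(a,e), reach(e,f)
round 2: derive reach(a,i) via R1 from reach(a,c), reach(c,i)
round 2: derive reach(c,g) via R1 from reach(c,i), reach(i,g)
round 2: derive reach(d,g) via R1 from reach(d,b), reach(b,g)
round 2: derive reach(e,b) via R1 from reach(e,d), reach(d,b)
round 2: derive reach(h,c) via R1 from reach(h,a), reach(a,c)
round 2: derive reach(h,e) via R1 from reach(h,a), reach(a,e)
round 2: derive reach(h,g) via R1 from reach(h,a), reach(a,g)
round 3: derive reach(a,b) via R1 from reach(a,d), reach(d,b)
round 3: derive reach(h,b) via R1 from reach(h,e), reach(e,b)
round 3: derive reach(h,d) via R1 from reach(h,a), reach(a,d)
round 3: derive reach(h,f) via R1 from reach(h,a), reach(a,f)

yes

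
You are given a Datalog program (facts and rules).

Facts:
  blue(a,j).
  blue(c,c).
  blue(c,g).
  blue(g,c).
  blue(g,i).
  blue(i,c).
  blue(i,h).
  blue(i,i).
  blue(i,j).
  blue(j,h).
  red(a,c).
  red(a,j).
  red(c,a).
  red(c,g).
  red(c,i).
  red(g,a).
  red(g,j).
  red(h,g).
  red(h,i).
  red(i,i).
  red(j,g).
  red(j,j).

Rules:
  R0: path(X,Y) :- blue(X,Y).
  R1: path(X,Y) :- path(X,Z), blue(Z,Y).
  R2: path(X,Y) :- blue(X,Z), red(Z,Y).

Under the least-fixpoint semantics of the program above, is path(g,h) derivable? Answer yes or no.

round 1: derive path(a,j) via R0 from blue(a,j)
round 1: derive path(c,c) via R0 from blue(c,c)
round 1: derive path(c,g) via R0 from blue(c,g)
round 1: derive path(g,c) via R0 from blue(g,c)
round 1: derive path(g,i) via R0 from blue(g,i)
round 1: derive path(i,c) via R0 from blue(i,c)
round 1: derive path(i,h) via R0 from blue(i,h)
round 1: derive path(i,i) via R0 from blue(i,i)
round 1: derive path(i,j) via R0 from blue(i,j)
round 1: derive path(j,h) via R0 from blue(j,h)
round 1: derive path(a,g) via R2 from blue(a,j), red(j,g)
round 1: derive path(c,a) via R2 from blue(c,c), red(c,a)
round 1: derive path(c,i) via R2 from blue(c,c), red(c,i)
round 1: derive path(c,j) via R2 from blue(c,g), red(g,j)
round 1: derive path(g,a) via R2 from blue(g,c), red(c,a)
round 1: derive path(g,g) via R2 from blue(g,c), red(c,g)
round 1: derive path(i,a) via R2 from blue(i,c), red(c,a)
round 1: derive path(i,g) via R2 from blue(i,c), red(c,g)
round 1: derive path(j,g) via R2 from blue(j,h), red(h,g)
round 1: derive path(j,i) via R2 from blue(j,h), red(h,i)
round 2: derive path(a,c) via R1 from path(a,g), blue(g,c)
round 2: derive path(a,h) via R1 from path(a,j), blue(j,h)
round 2: derive path(a,i) via R1 from path(a,g), blue(g,i)
round 2: derive path(c,h) via R1 from path(c,i), blue(i,h)
round 2: derive path(g,h) via R1 from path(g,i), blue(i,h)
round 2: derive path(g,j) via R1 from path(g,a), blue(a,j)
round 2: derive path(j,c) via R1 from path(j,g), blue(g,c)
round 2: derive path(j,j) via R1 from path(j,i), blue(i,j)

yes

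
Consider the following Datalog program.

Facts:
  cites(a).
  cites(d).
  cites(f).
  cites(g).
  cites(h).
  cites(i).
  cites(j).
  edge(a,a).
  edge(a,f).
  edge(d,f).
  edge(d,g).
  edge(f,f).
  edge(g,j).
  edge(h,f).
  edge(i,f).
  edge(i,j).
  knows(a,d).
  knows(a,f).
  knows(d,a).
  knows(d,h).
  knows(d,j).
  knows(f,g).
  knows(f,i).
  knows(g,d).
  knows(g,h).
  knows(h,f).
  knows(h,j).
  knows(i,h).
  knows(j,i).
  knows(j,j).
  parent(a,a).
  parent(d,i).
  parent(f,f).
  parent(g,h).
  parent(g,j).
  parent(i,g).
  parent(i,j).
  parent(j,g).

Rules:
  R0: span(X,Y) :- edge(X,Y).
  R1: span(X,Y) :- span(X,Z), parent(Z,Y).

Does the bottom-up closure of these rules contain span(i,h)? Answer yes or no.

round 1: derive span(a,a) via R0 from edge(a,a)
round 1: derive span(a,f) via R0 from edge(a,f)
round 1: derive span(d,f) via R0 from edge(d,f)
round 1: derive span(d,g) via R0 from edge(d,g)
round 1: derive span(f,f) via R0 from edge(f,f)
round 1: derive span(g,j) via R0 from edge(g,j)
round 1: derive span(h,f) via R0 from edge(h,f)
round 1: derive span(i,f) via R0 from edge(i,f)
round 1: derive span(i,j) via R0 from edge(i,j)
round 2: derive span(d,h) via R1 from span(d,g), parent(g,h)
round 2: derive span(d,j) via R1 from span(d,g), parent(g,j)
round 2: derive span(g,g) via R1 from span(g,j), parent(j,g)
round 2: derive span(i,g) via R1 from span(i,j), parent(j,g)
round 3: derive span(g,h) via R1 from span(g,g), parent(g,h)
round 3: derive span(i,h) via R1 from span(i,g), parent(g,h)

yes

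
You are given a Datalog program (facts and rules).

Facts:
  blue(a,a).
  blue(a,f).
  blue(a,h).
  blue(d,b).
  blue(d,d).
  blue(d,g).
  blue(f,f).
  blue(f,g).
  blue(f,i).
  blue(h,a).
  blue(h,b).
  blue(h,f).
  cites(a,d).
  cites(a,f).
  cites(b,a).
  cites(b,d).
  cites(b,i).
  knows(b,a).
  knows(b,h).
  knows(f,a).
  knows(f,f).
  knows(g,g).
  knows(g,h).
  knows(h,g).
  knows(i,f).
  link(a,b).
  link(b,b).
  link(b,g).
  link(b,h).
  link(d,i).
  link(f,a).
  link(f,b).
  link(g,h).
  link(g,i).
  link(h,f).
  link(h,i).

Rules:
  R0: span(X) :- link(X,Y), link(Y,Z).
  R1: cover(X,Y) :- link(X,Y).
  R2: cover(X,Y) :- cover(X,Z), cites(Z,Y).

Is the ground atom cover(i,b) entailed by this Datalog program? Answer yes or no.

no

round 1: derive cover(a,b) via R1 from link(a,b)
round 1: derive cover(b,b) via R1 from link(b,b)
round 1: derive cover(b,g) via R1 from link(b,g)
round 1: derive cover(b,h) via R1 from link(b,h)
round 1: derive cover(d,i) via R1 from link(d,i)
round 1: derive cover(f,a) via R1 from link(f,a)
round 1: derive cover(f,b) via R1 from link(f,b)
round 1: derive cover(g,h) via R1 from link(g,h)
round 1: derive cover(g,i) via R1 from link(g,i)
round 1: derive cover(h,f) via R1 from link(h,f)
round 1: derive cover(h,i) via R1 from link(h,i)
round 2: derive cover(a,a) via R2 from cover(a,b), cites(b,a)
round 2: derive cover(a,d) via R2 from cover(a,b), cites(b,d)
round 2: derive cover(a,i) via R2 from cover(a,b), cites(b,i)
round 2: derive cover(b,a) via R2 from cover(b,b), cites(b,a)
round 2: derive cover(b,d) via R2 from cover(b,b), cites(b,d)
round 2: derive cover(b,i) via R2 from cover(b,b), cites(b,i)
round 2: derive cover(f,d) via R2 from cover(f,a), cites(a,d)
round 2: derive cover(f,f) via R2 from cover(f,a), cites(a,f)
round 2: derive cover(f,i) via R2 from cover(f,b), cites(b,i)
round 3: derive cover(a,f) via R2 from cover(a,a), cites(a,f)
round 3: derive cover(b,f) via R2 from cover(b,a), cites(a,f)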